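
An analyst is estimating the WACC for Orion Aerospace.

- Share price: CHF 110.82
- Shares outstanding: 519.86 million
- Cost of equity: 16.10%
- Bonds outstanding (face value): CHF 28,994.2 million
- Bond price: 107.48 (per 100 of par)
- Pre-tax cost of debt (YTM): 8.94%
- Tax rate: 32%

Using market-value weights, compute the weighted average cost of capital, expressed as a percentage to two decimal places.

12.58%

Market value of equity E = 110.82 × 519.86m = 57610.8852m. Market value of debt D = 28994.2m × 107.48/100 = 31162.96616m.
Total capital V = 57610.8852 + 31162.96616 = 88773.85136.
Equity: weight = 57610.8852/88773.85136 = 0.6490; cost = 16.1%.
Bonds outstanding: weight = 31162.96616/88773.85136 = 0.3510; after-tax cost = 8.94% × (1 − 32%) = 6.0792%.
WACC = 0.6490 × 16.1000% + 0.3510 × 6.0792% = 12.5823%.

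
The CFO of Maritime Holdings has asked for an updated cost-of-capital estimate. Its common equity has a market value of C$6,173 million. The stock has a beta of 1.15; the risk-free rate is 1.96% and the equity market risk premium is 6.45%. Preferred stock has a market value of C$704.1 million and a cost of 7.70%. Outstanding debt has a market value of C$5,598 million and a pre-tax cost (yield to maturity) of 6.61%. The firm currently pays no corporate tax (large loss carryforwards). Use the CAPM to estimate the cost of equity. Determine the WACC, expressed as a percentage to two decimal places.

8.04%

Cost of equity via CAPM: Re = 1.96% + 1.15 × 6.45% = 9.3775%.
Total capital V = 6173 + 704.1 + 5598 = 12475.1.
Equity: weight = 6173/12475.1 = 0.4948; cost = 9.3775%.
Preferred: weight = 704.1/12475.1 = 0.0564; cost = 7.7%.
Debt: weight = 5598/12475.1 = 0.4487; after-tax cost = 6.61% × (1 − 0%) = 6.6100%.
WACC = 0.4948 × 9.3775% + 0.0564 × 7.7000% + 0.4487 × 6.6100% = 8.0410%.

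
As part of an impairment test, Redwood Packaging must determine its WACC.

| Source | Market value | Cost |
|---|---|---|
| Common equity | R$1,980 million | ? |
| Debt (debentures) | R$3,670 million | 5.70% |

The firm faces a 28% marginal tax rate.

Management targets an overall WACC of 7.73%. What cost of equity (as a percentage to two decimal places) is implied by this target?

Total capital V = 1980 + 3670 = 5650.
Equity weight = 1980/5650 = 0.3504.
Debentures weight = 3670/5650 = 0.6496.
Debt contribution = 0.6496 × 5.7% × (1 − 28%) = 2.6658%.
Required equity contribution = 7.73% − 2.6658% = 5.0642%.
Re = 5.0642% / 0.3504 = 14.4509%.

14.45%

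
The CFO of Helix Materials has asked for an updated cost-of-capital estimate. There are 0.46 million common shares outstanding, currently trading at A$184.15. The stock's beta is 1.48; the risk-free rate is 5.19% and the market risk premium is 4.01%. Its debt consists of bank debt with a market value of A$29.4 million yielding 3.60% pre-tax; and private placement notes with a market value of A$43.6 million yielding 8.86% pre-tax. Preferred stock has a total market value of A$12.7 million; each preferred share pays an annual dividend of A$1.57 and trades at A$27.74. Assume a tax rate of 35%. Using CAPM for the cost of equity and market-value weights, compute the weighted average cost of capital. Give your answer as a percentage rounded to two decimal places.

Cost of equity via CAPM: Re = 5.19% + 1.48 × 4.01% = 11.1248%.
Cost of preferred: Rp = 1.57 / 27.74 = 5.6597%.
Market value of equity E = 184.15 × 0.46m = 84.709m.
Total capital V = 84.709 + 12.7 + 29.4 + 43.6 = 170.409.
Equity: weight = 84.709/170.409 = 0.4971; cost = 11.1248%.
Preferred: weight = 12.7/170.409 = 0.0745; cost = 5.6597%.
Bank debt: weight = 29.4/170.409 = 0.1725; after-tax cost = 3.6% × (1 − 35%) = 2.3400%.
Private placement notes: weight = 43.6/170.409 = 0.2559; after-tax cost = 8.86% × (1 − 35%) = 5.7590%.
WACC = 0.4971 × 11.1248% + 0.0745 × 5.6597% + 0.1725 × 2.3400% + 0.2559 × 5.7590% = 7.8290%.

7.83%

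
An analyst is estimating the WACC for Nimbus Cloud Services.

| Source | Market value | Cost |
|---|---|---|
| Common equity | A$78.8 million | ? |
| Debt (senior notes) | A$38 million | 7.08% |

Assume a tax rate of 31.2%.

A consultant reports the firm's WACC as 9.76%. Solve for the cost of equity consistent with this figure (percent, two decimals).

12.12%

Total capital V = 78.8 + 38 = 116.8.
Equity weight = 78.8/116.8 = 0.6747.
Senior notes weight = 38/116.8 = 0.3253.
Debt contribution = 0.3253 × 7.08% × (1 − 31.2%) = 1.5848%.
Required equity contribution = 9.76% − 1.5848% = 8.1752%.
Re = 8.1752% / 0.6747 = 12.1176%.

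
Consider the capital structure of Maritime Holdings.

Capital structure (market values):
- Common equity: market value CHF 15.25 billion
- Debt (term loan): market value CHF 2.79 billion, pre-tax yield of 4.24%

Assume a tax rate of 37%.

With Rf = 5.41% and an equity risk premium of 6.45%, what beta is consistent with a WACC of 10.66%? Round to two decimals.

1.04

Total capital V = 15.25 + 2.79 = 18.04.
Equity weight = 15.25/18.04 = 0.8453.
Term loan weight = 2.79/18.04 = 0.1547.
Debt contribution = 0.1547 × 4.24% × (1 − 37%) = 0.4131%.
Required equity contribution = 10.66% − 0.4131% = 10.2469%  ⇒  Re = 12.1216%.
CAPM: 12.1216% = 5.41% + β × 6.45%  ⇒  β = 1.0406.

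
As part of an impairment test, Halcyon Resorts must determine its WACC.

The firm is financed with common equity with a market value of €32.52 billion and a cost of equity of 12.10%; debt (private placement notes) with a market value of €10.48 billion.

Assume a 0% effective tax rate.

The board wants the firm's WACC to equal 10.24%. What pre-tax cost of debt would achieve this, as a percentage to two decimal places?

Total capital V = 32.52 + 10.48 = 43.
Equity weight = 32.52/43 = 0.7563.
Private placement notes weight = 10.48/43 = 0.2437.
Equity contribution = 0.7563 × 12.1% = 9.1510%.
Remaining for debt = 10.24% − 9.1510% = 1.0890%.
Rd × (1 − 0%) × 0.2437 = 1.0890%  ⇒  Rd = 4.4683%.

4.47%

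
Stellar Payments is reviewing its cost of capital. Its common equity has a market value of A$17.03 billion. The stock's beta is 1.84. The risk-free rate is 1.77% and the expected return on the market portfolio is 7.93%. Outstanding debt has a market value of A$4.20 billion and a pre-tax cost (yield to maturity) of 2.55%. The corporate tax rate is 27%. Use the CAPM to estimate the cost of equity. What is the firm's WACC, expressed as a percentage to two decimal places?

10.88%

Market risk premium = 7.93% − 1.77% = 6.16%.
Cost of equity via CAPM: Re = 1.77% + 1.84 × 6.16% = 13.1044%.
Total capital V = 17.03 + 4.2 = 21.23.
Equity: weight = 17.03/21.23 = 0.8022; cost = 13.1044%.
Debt: weight = 4.2/21.23 = 0.1978; after-tax cost = 2.55% × (1 − 27%) = 1.8615%.
WACC = 0.8022 × 13.1044% + 0.1978 × 1.8615% = 10.8802%.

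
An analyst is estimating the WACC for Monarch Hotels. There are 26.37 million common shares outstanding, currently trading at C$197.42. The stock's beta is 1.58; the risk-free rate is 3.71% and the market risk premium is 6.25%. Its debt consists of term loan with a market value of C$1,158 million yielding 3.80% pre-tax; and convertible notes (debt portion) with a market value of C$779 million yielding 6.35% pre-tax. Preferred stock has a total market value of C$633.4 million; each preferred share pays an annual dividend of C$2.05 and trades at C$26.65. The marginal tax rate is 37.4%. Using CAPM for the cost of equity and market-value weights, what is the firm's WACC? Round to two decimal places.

10.47%

Cost of equity via CAPM: Re = 3.71% + 1.58 × 6.25% = 13.5850%.
Cost of preferred: Rp = 2.05 / 26.65 = 7.6923%.
Market value of equity E = 197.42 × 26.37m = 5205.9654m.
Total capital V = 5205.9654 + 633.4 + 1158 + 779 = 7776.3654.
Equity: weight = 5205.9654/7776.3654 = 0.6695; cost = 13.585%.
Preferred: weight = 633.4/7776.3654 = 0.0815; cost = 7.6923%.
Term loan: weight = 1158/7776.3654 = 0.1489; after-tax cost = 3.8% × (1 − 37.4%) = 2.3788%.
Convertible notes (debt portion): weight = 779/7776.3654 = 0.1002; after-tax cost = 6.35% × (1 − 37.4%) = 3.9751%.
WACC = 0.6695 × 13.5850% + 0.0815 × 7.6923% + 0.1489 × 2.3788% + 0.1002 × 3.9751% = 10.4736%.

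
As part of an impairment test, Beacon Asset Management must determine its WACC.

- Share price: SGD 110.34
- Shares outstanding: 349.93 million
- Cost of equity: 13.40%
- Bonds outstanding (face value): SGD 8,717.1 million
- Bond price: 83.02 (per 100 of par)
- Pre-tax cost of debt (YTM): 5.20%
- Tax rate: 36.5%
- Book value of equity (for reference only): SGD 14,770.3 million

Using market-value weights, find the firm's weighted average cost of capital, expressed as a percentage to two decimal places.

11.81%

Market value of equity E = 110.34 × 349.93m = 38611.2762m. Market value of debt D = 8717.1m × 83.02/100 = 7236.93642m.
Total capital V = 38611.2762 + 7236.93642 = 45848.21262.
Equity: weight = 38611.2762/45848.21262 = 0.8422; cost = 13.4%.
Bonds outstanding: weight = 7236.93642/45848.21262 = 0.1578; after-tax cost = 5.2% × (1 − 36.5%) = 3.3020%.
WACC = 0.8422 × 13.4000% + 0.1578 × 3.3020% = 11.8061%.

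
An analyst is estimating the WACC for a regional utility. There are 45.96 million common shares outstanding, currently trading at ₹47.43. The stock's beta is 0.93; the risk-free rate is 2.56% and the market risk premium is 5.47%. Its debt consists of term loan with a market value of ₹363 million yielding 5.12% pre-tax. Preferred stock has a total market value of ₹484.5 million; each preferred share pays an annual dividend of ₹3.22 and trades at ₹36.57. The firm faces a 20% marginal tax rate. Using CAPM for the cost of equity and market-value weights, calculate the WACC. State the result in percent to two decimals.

Cost of equity via CAPM: Re = 2.56% + 0.93 × 5.47% = 7.6471%.
Cost of preferred: Rp = 3.22 / 36.57 = 8.8050%.
Market value of equity E = 47.43 × 45.96m = 2179.8828m.
Total capital V = 2179.8828 + 484.5 + 363 = 3027.3828.
Equity: weight = 2179.8828/3027.3828 = 0.7201; cost = 7.6471%.
Preferred: weight = 484.5/3027.3828 = 0.1600; cost = 8.805%.
Term loan: weight = 363/3027.3828 = 0.1199; after-tax cost = 5.12% × (1 − 20%) = 4.0960%.
WACC = 0.7201 × 7.6471% + 0.1600 × 8.8050% + 0.1199 × 4.0960% = 7.4066%.

7.41%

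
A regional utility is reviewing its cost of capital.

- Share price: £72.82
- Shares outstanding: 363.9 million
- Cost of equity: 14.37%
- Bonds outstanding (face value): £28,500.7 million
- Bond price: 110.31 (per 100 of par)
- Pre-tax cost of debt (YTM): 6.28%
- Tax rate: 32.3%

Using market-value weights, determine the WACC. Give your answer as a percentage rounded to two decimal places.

Market value of equity E = 72.82 × 363.9m = 26499.198m. Market value of debt D = 28500.7m × 110.31/100 = 31439.12217m.
Total capital V = 26499.198 + 31439.12217 = 57938.32017.
Equity: weight = 26499.198/57938.32017 = 0.4574; cost = 14.37%.
Bonds outstanding: weight = 31439.12217/57938.32017 = 0.5426; after-tax cost = 6.28% × (1 − 32.3%) = 4.2516%.
WACC = 0.4574 × 14.3700% + 0.5426 × 4.2516% = 8.8794%.

8.88%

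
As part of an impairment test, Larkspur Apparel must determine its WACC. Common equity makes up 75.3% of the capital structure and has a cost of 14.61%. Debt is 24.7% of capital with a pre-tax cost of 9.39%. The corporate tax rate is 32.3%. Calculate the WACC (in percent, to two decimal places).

12.57%

After-tax cost of debt = 9.39% × (1 − 32.3%) = 6.3570%.
WACC = 0.753 × 14.6100% + 0.247 × 6.3570% = 12.5715%.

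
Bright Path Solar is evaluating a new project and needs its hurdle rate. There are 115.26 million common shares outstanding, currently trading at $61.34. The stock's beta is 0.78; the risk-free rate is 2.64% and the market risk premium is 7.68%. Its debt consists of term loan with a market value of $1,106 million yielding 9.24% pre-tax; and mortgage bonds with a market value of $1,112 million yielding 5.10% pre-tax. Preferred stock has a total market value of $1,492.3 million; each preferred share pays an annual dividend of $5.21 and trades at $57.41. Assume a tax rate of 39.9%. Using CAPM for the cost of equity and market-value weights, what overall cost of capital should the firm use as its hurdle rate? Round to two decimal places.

7.80%

Cost of equity via CAPM: Re = 2.64% + 0.78 × 7.68% = 8.6304%.
Cost of preferred: Rp = 5.21 / 57.41 = 9.0751%.
Market value of equity E = 61.34 × 115.26m = 7070.0484m.
Total capital V = 7070.0484 + 1492.3 + 1106 + 1112 = 10780.3484.
Equity: weight = 7070.0484/10780.3484 = 0.6558; cost = 8.6304%.
Preferred: weight = 1492.3/10780.3484 = 0.1384; cost = 9.0751%.
Term loan: weight = 1106/10780.3484 = 0.1026; after-tax cost = 9.24% × (1 − 39.9%) = 5.5532%.
Mortgage bonds: weight = 1112/10780.3484 = 0.1032; after-tax cost = 5.1% × (1 − 39.9%) = 3.0651%.
WACC = 0.6558 × 8.6304% + 0.1384 × 9.0751% + 0.1026 × 5.5532% + 0.1032 × 3.0651% = 7.8022%.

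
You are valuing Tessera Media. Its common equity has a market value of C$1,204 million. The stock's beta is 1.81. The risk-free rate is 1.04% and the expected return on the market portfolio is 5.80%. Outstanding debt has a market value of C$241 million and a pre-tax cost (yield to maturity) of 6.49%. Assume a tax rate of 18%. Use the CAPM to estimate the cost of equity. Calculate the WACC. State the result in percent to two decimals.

Market risk premium = 5.8% − 1.04% = 4.76%.
Cost of equity via CAPM: Re = 1.04% + 1.81 × 4.76% = 9.6556%.
Total capital V = 1204 + 241 = 1445.
Equity: weight = 1204/1445 = 0.8332; cost = 9.6556%.
Debt: weight = 241/1445 = 0.1668; after-tax cost = 6.49% × (1 − 18%) = 5.3218%.
WACC = 0.8332 × 9.6556% + 0.1668 × 5.3218% = 8.9328%.

8.93%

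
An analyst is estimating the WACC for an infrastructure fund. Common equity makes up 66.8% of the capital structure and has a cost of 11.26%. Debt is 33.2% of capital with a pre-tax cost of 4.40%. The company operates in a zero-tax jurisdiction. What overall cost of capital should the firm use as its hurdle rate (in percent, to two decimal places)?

8.98%

After-tax cost of debt = 4.4% × (1 − 0%) = 4.4000%.
WACC = 0.668 × 11.2600% + 0.332 × 4.4000% = 8.9825%.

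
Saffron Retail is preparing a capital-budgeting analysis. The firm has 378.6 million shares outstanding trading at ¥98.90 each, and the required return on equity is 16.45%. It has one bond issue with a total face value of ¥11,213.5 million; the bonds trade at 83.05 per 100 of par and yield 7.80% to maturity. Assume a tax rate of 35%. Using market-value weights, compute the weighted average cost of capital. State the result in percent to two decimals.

14.18%

Market value of equity E = 98.9 × 378.6m = 37443.54m. Market value of debt D = 11213.5m × 83.05/100 = 9312.81175m.
Total capital V = 37443.54 + 9312.81175 = 46756.35175.
Equity: weight = 37443.54/46756.35175 = 0.8008; cost = 16.45%.
Bonds outstanding: weight = 9312.81175/46756.35175 = 0.1992; after-tax cost = 7.8% × (1 − 35%) = 5.0700%.
WACC = 0.8008 × 16.4500% + 0.1992 × 5.0700% = 14.1834%.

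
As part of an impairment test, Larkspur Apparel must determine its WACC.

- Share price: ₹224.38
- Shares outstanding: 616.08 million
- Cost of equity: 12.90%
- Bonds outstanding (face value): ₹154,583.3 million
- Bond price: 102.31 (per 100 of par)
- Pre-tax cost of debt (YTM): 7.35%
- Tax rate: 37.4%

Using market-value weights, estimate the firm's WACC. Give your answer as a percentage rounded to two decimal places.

8.47%

Market value of equity E = 224.38 × 616.08m = 138236.0304m. Market value of debt D = 154583.3m × 102.31/100 = 158154.17423m.
Total capital V = 138236.0304 + 158154.17423 = 296390.20463.
Equity: weight = 138236.0304/296390.20463 = 0.4664; cost = 12.9%.
Bonds outstanding: weight = 158154.17423/296390.20463 = 0.5336; after-tax cost = 7.35% × (1 − 37.4%) = 4.6011%.
WACC = 0.4664 × 12.9000% + 0.5336 × 4.6011% = 8.4717%.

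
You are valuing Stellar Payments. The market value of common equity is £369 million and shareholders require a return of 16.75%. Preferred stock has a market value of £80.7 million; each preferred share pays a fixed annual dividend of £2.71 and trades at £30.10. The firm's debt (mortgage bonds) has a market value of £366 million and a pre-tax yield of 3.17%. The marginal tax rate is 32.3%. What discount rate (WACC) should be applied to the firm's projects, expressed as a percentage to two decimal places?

Cost of preferred: Rp = 2.71 / 30.1 = 9.0033%.
Total capital V = 369 + 80.7 + 366 = 815.7.
Equity: weight = 369/815.7 = 0.4524; cost = 16.75%.
Preferred: weight = 80.7/815.7 = 0.0989; cost = 9.0033%.
Mortgage bonds: weight = 366/815.7 = 0.4487; after-tax cost = 3.17% × (1 − 32.3%) = 2.1461%.
WACC = 0.4524 × 16.7500% + 0.0989 × 9.0033% + 0.4487 × 2.1461% = 9.4309%.

9.43%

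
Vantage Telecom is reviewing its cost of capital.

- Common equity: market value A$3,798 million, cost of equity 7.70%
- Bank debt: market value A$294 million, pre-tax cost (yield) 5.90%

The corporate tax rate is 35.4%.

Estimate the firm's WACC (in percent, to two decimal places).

Total capital V = 3798 + 294 = 4092.
Equity: weight = 3798/4092 = 0.9282; cost = 7.7%.
Bank debt: weight = 294/4092 = 0.0718; after-tax cost = 5.9% × (1 − 35.4%) = 3.8114%.
WACC = 0.9282 × 7.7000% + 0.0718 × 3.8114% = 7.4206%.

7.42%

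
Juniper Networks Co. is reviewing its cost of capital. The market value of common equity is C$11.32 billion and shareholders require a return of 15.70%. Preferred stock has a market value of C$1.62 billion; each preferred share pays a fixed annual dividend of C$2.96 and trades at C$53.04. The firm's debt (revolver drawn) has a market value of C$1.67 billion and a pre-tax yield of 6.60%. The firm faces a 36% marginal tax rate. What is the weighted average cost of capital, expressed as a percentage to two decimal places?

Cost of preferred: Rp = 2.96 / 53.04 = 5.5807%.
Total capital V = 11.32 + 1.62 + 1.67 = 14.61.
Equity: weight = 11.32/14.61 = 0.7748; cost = 15.7%.
Preferred: weight = 1.62/14.61 = 0.1109; cost = 5.5807%.
Revolver drawn: weight = 1.67/14.61 = 0.1143; after-tax cost = 6.6% × (1 − 36%) = 4.2240%.
WACC = 0.7748 × 15.7000% + 0.1109 × 5.5807% + 0.1143 × 4.2240% = 13.2662%.

13.27%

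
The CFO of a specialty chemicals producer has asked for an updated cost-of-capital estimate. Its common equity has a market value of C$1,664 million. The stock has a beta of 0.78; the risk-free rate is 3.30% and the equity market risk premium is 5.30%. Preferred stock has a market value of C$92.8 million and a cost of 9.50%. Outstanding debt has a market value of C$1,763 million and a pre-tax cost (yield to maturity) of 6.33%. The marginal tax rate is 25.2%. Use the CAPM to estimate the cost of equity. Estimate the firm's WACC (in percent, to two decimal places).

Cost of equity via CAPM: Re = 3.3% + 0.78 × 5.3% = 7.4340%.
Total capital V = 1664 + 92.8 + 1763 = 3519.8.
Equity: weight = 1664/3519.8 = 0.4728; cost = 7.434%.
Preferred: weight = 92.8/3519.8 = 0.0264; cost = 9.5%.
Debt: weight = 1763/3519.8 = 0.5009; after-tax cost = 6.33% × (1 − 25.2%) = 4.7348%.
WACC = 0.4728 × 7.4340% + 0.0264 × 9.5000% + 0.5009 × 4.7348% = 6.1365%.

6.14%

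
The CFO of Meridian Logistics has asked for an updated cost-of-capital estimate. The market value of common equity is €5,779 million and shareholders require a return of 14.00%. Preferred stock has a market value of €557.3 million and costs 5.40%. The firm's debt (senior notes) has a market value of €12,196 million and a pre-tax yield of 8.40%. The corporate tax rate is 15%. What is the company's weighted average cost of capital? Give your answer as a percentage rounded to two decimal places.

9.23%

Total capital V = 5779 + 557.3 + 12196 = 18532.3.
Equity: weight = 5779/18532.3 = 0.3118; cost = 14%.
Preferred: weight = 557.3/18532.3 = 0.0301; cost = 5.4%.
Senior notes: weight = 12196/18532.3 = 0.6581; after-tax cost = 8.4% × (1 − 15%) = 7.1400%.
WACC = 0.3118 × 14.0000% + 0.0301 × 5.4000% + 0.6581 × 7.1400% = 9.2269%.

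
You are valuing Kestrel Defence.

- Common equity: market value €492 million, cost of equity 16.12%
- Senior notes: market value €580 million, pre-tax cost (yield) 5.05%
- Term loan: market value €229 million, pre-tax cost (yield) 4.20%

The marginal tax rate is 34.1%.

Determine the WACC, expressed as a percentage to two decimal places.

8.07%

Total capital V = 492 + 580 + 229 = 1301.
Equity: weight = 492/1301 = 0.3782; cost = 16.12%.
Senior notes: weight = 580/1301 = 0.4458; after-tax cost = 5.05% × (1 − 34.1%) = 3.3279%.
Term loan: weight = 229/1301 = 0.1760; after-tax cost = 4.2% × (1 − 34.1%) = 2.7678%.
WACC = 0.3782 × 16.1200% + 0.4458 × 3.3279% + 0.1760 × 2.7678% = 8.0669%.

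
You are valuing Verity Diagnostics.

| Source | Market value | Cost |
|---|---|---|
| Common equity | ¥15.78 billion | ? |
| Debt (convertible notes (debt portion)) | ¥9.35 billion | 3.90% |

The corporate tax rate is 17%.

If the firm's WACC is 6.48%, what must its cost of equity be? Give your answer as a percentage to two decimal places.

8.40%

Total capital V = 15.78 + 9.35 = 25.13.
Equity weight = 15.78/25.13 = 0.6279.
Convertible notes (debt portion) weight = 9.35/25.13 = 0.3721.
Debt contribution = 0.3721 × 3.9% × (1 − 17%) = 1.2044%.
Required equity contribution = 6.48% − 1.2044% = 5.2756%.
Re = 5.2756% / 0.6279 = 8.4015%.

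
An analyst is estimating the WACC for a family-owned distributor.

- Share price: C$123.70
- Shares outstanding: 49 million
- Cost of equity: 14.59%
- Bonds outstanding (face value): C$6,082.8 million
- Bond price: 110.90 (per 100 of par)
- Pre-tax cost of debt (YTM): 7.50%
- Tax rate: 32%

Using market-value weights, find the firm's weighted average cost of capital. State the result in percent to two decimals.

Market value of equity E = 123.7 × 49m = 6061.3m. Market value of debt D = 6082.8m × 110.9/100 = 6745.8252m.
Total capital V = 6061.3 + 6745.8252 = 12807.1252.
Equity: weight = 6061.3/12807.1252 = 0.4733; cost = 14.59%.
Bonds outstanding: weight = 6745.8252/12807.1252 = 0.5267; after-tax cost = 7.5% × (1 − 32%) = 5.1000%.
WACC = 0.4733 × 14.5900% + 0.5267 × 5.1000% = 9.5914%.

9.59%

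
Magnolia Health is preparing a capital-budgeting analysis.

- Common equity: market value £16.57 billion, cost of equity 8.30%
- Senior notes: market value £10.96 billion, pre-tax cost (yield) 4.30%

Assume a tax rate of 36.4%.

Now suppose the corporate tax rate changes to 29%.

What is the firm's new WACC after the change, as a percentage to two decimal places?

6.21%

After the change:
Total capital V = 16.57 + 10.96 = 27.53.
Equity: weight = 16.57/27.53 = 0.6019; cost = 8.3%.
Senior notes: weight = 10.96/27.53 = 0.3981; after-tax cost = 4.3% × (1 − 29%) = 3.0530%.
WACC = 0.6019 × 8.3000% + 0.3981 × 3.0530% = 6.2111%.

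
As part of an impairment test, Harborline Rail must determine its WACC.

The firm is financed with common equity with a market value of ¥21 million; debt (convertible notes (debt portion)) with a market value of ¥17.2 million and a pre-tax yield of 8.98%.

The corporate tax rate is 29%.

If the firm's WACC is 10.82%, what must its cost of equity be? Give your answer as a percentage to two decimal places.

14.46%

Total capital V = 21 + 17.2 = 38.2.
Equity weight = 21/38.2 = 0.5497.
Convertible notes (debt portion) weight = 17.2/38.2 = 0.4503.
Debt contribution = 0.4503 × 8.98% × (1 − 29%) = 2.8708%.
Required equity contribution = 10.82% − 2.8708% = 7.9492%.
Re = 7.9492% / 0.5497 = 14.4600%.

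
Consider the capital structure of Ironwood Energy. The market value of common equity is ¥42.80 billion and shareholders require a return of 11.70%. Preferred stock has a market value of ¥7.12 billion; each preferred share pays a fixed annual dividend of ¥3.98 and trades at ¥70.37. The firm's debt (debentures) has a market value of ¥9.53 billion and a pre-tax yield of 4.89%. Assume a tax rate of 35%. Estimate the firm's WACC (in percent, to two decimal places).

Cost of preferred: Rp = 3.98 / 70.37 = 5.6558%.
Total capital V = 42.8 + 7.12 + 9.53 = 59.45.
Equity: weight = 42.8/59.45 = 0.7199; cost = 11.7%.
Preferred: weight = 7.12/59.45 = 0.1198; cost = 5.6558%.
Debentures: weight = 9.53/59.45 = 0.1603; after-tax cost = 4.89% × (1 − 35%) = 3.1785%.
WACC = 0.7199 × 11.7000% + 0.1198 × 5.6558% + 0.1603 × 3.1785% = 9.6101%.

9.61%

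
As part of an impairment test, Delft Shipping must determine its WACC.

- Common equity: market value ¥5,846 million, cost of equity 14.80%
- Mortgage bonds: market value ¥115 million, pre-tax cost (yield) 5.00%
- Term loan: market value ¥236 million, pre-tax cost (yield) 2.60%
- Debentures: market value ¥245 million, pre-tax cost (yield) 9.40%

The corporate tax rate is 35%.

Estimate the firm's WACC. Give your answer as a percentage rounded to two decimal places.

13.78%

Total capital V = 5846 + 115 + 236 + 245 = 6442.
Equity: weight = 5846/6442 = 0.9075; cost = 14.8%.
Mortgage bonds: weight = 115/6442 = 0.0179; after-tax cost = 5% × (1 − 35%) = 3.2500%.
Term loan: weight = 236/6442 = 0.0366; after-tax cost = 2.6% × (1 − 35%) = 1.6900%.
Debentures: weight = 245/6442 = 0.0380; after-tax cost = 9.4% × (1 − 35%) = 6.1100%.
WACC = 0.9075 × 14.8000% + 0.0179 × 3.2500% + 0.0366 × 1.6900% + 0.0380 × 6.1100% = 13.7830%.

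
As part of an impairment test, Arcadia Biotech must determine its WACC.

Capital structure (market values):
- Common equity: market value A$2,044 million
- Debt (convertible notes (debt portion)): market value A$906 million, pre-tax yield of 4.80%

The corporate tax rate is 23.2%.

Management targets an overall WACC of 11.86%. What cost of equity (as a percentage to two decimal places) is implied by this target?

Total capital V = 2044 + 906 = 2950.
Equity weight = 2044/2950 = 0.6929.
Convertible notes (debt portion) weight = 906/2950 = 0.3071.
Debt contribution = 0.3071 × 4.8% × (1 − 23.2%) = 1.1322%.
Required equity contribution = 11.86% − 1.1322% = 10.7278%.
Re = 10.7278% / 0.6929 = 15.4829%.

15.48%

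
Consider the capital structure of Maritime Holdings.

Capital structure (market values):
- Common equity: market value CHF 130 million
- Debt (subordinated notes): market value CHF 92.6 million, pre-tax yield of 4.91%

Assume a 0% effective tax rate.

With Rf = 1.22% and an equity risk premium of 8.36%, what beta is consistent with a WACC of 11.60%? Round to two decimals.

1.81

Total capital V = 130 + 92.6 = 222.6.
Equity weight = 130/222.6 = 0.5840.
Subordinated notes weight = 92.6/222.6 = 0.4160.
Debt contribution = 0.4160 × 4.91% × (1 − 0%) = 2.0425%.
Required equity contribution = 11.6% − 2.0425% = 9.5575%  ⇒  Re = 16.3653%.
CAPM: 16.3653% = 1.22% + β × 8.36%  ⇒  β = 1.8116.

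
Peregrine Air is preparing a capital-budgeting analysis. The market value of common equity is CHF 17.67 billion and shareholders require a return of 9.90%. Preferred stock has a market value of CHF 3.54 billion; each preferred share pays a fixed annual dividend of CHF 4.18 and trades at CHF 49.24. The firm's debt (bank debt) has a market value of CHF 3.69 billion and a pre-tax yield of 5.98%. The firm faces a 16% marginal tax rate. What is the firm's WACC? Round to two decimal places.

Cost of preferred: Rp = 4.18 / 49.24 = 8.4890%.
Total capital V = 17.67 + 3.54 + 3.69 = 24.9.
Equity: weight = 17.67/24.9 = 0.7096; cost = 9.9%.
Preferred: weight = 3.54/24.9 = 0.1422; cost = 8.489%.
Bank debt: weight = 3.69/24.9 = 0.1482; after-tax cost = 5.98% × (1 − 16%) = 5.0232%.
WACC = 0.7096 × 9.9000% + 0.1422 × 8.4890% + 0.1482 × 5.0232% = 8.9767%.

8.98%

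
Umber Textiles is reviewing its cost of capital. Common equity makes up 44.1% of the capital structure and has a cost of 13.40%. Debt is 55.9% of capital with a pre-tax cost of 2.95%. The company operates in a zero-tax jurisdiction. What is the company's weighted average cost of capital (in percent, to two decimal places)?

After-tax cost of debt = 2.95% × (1 − 0%) = 2.9500%.
WACC = 0.441 × 13.4000% + 0.559 × 2.9500% = 7.5584%.

7.56%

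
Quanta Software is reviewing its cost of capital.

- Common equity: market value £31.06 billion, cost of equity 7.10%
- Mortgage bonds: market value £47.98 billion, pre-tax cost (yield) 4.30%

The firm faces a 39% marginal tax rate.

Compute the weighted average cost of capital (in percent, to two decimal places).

4.38%

Total capital V = 31.06 + 47.98 = 79.04.
Equity: weight = 31.06/79.04 = 0.3930; cost = 7.1%.
Mortgage bonds: weight = 47.98/79.04 = 0.6070; after-tax cost = 4.3% × (1 − 39%) = 2.6230%.
WACC = 0.3930 × 7.1000% + 0.6070 × 2.6230% = 4.3823%.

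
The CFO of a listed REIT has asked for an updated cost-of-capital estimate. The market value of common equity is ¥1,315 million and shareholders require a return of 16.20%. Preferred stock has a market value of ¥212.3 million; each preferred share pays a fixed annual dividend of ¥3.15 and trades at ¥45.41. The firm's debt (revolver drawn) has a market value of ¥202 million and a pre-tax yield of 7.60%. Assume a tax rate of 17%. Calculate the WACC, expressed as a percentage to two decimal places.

Cost of preferred: Rp = 3.15 / 45.41 = 6.9368%.
Total capital V = 1315 + 212.3 + 202 = 1729.3.
Equity: weight = 1315/1729.3 = 0.7604; cost = 16.2%.
Preferred: weight = 212.3/1729.3 = 0.1228; cost = 6.9368%.
Revolver drawn: weight = 202/1729.3 = 0.1168; after-tax cost = 7.6% × (1 − 17%) = 6.3080%.
WACC = 0.7604 × 16.2000% + 0.1228 × 6.9368% + 0.1168 × 6.3080% = 13.9073%.

13.91%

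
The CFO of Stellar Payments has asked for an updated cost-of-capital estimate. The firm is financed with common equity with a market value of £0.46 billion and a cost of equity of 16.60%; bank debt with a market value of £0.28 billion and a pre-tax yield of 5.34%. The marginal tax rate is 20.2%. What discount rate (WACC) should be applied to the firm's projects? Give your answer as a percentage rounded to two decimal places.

11.93%

Total capital V = 0.46 + 0.28 = 0.74.
Equity: weight = 0.46/0.74 = 0.6216; cost = 16.6%.
Bank debt: weight = 0.28/0.74 = 0.3784; after-tax cost = 5.34% × (1 − 20.2%) = 4.2613%.
WACC = 0.6216 × 16.6000% + 0.3784 × 4.2613% = 11.9313%.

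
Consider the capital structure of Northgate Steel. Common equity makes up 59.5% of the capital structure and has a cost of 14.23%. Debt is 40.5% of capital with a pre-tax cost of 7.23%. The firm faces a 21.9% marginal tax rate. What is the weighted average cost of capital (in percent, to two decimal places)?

10.75%

After-tax cost of debt = 7.23% × (1 − 21.9%) = 5.6466%.
WACC = 0.595 × 14.2300% + 0.405 × 5.6466% = 10.7537%.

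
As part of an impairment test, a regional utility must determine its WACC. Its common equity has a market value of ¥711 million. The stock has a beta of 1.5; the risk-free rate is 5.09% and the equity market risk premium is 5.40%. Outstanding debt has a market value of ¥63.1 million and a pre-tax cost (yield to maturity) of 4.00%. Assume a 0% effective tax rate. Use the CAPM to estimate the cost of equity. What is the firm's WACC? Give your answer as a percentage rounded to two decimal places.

12.44%

Cost of equity via CAPM: Re = 5.09% + 1.5 × 5.4% = 13.1900%.
Total capital V = 711 + 63.1 = 774.1.
Equity: weight = 711/774.1 = 0.9185; cost = 13.19%.
Debt: weight = 63.1/774.1 = 0.0815; after-tax cost = 4% × (1 − 0%) = 4.0000%.
WACC = 0.9185 × 13.1900% + 0.0815 × 4.0000% = 12.4409%.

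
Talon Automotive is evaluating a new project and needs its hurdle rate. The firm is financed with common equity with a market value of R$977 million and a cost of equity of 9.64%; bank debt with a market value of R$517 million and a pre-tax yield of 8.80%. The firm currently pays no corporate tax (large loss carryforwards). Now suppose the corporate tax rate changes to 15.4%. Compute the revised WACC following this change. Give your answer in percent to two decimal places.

8.88%

After the change:
Total capital V = 977 + 517 = 1494.
Equity: weight = 977/1494 = 0.6539; cost = 9.64%.
Bank debt: weight = 517/1494 = 0.3461; after-tax cost = 8.8% × (1 − 15.4%) = 7.4448%.
WACC = 0.6539 × 9.6400% + 0.3461 × 7.4448% = 8.8803%.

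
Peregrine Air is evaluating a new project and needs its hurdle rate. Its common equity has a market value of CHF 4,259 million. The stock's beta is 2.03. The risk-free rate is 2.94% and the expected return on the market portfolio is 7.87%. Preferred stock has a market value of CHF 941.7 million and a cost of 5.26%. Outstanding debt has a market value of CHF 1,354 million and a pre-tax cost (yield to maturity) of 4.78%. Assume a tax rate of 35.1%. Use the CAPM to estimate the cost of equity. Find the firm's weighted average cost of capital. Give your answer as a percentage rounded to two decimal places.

9.81%

Market risk premium = 7.87% − 2.94% = 4.93%.
Cost of equity via CAPM: Re = 2.94% + 2.03 × 4.93% = 12.9479%.
Total capital V = 4259 + 941.7 + 1354 = 6554.7.
Equity: weight = 4259/6554.7 = 0.6498; cost = 12.9479%.
Preferred: weight = 941.7/6554.7 = 0.1437; cost = 5.26%.
Debt: weight = 1354/6554.7 = 0.2066; after-tax cost = 4.78% × (1 − 35.1%) = 3.1022%.
WACC = 0.6498 × 12.9479% + 0.1437 × 5.2600% + 0.2066 × 3.1022% = 9.8096%.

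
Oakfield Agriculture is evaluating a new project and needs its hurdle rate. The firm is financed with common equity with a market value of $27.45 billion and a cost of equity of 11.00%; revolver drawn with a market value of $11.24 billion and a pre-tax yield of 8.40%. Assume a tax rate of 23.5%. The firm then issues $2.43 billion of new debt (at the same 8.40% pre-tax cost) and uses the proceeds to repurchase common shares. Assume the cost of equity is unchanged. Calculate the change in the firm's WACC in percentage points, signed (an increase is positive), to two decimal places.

Current WACC:
Total capital V = 27.45 + 11.24 = 38.69.
Equity: weight = 27.45/38.69 = 0.7095; cost = 11%.
Revolver drawn: weight = 11.24/38.69 = 0.2905; after-tax cost = 8.4% × (1 − 23.5%) = 6.4260%.
WACC = 0.7095 × 11.0000% + 0.2905 × 6.4260% = 9.6712%.
After the change:
Total capital V = 25.02 + 13.67 = 38.69.
Equity: weight = 25.02/38.69 = 0.6467; cost = 11%.
Revolver drawn: weight = 13.67/38.69 = 0.3533; after-tax cost = 8.4% × (1 − 23.5%) = 6.4260%.
WACC = 0.6467 × 11.0000% + 0.3533 × 6.4260% = 9.3839%.
Change in WACC = 9.3839% − 9.6712% = -0.2873 pp.

-0.29 pp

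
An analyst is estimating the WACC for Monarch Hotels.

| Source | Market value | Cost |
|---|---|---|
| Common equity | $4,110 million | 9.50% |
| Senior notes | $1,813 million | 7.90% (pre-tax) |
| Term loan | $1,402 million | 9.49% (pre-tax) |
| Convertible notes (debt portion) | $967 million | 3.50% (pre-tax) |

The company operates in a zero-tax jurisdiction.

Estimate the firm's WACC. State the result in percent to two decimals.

Total capital V = 4110 + 1813 + 1402 + 967 = 8292.
Equity: weight = 4110/8292 = 0.4957; cost = 9.5%.
Senior notes: weight = 1813/8292 = 0.2186; after-tax cost = 7.9% × (1 − 0%) = 7.9000%.
Term loan: weight = 1402/8292 = 0.1691; after-tax cost = 9.49% × (1 − 0%) = 9.4900%.
Convertible notes (debt portion): weight = 967/8292 = 0.1166; after-tax cost = 3.5% × (1 − 0%) = 3.5000%.
WACC = 0.4957 × 9.5000% + 0.2186 × 7.9000% + 0.1691 × 9.4900% + 0.1166 × 3.5000% = 8.4488%.

8.45%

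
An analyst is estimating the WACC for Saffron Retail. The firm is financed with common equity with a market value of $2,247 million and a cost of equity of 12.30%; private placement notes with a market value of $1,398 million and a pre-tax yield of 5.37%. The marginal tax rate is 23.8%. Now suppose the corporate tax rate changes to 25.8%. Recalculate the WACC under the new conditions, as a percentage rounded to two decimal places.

9.11%

After the change:
Total capital V = 2247 + 1398 = 3645.
Equity: weight = 2247/3645 = 0.6165; cost = 12.3%.
Private placement notes: weight = 1398/3645 = 0.3835; after-tax cost = 5.37% × (1 − 25.8%) = 3.9845%.
WACC = 0.6165 × 12.3000% + 0.3835 × 3.9845% = 9.1107%.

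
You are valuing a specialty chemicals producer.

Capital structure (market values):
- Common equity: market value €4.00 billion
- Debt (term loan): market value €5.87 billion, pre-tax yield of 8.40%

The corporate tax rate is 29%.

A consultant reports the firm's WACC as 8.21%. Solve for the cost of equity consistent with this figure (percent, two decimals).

Total capital V = 4 + 5.87 = 9.87.
Equity weight = 4/9.87 = 0.4053.
Term loan weight = 5.87/9.87 = 0.5947.
Debt contribution = 0.5947 × 8.4% × (1 − 29%) = 3.5470%.
Required equity contribution = 8.21% − 3.5470% = 4.6630%.
Re = 4.6630% / 0.4053 = 11.5060%.

11.51%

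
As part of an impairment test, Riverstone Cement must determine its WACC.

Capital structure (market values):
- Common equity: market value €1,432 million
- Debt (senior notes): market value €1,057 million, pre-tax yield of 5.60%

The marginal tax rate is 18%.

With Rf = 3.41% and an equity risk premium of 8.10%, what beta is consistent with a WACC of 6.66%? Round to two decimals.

Total capital V = 1432 + 1057 = 2489.
Equity weight = 1432/2489 = 0.5753.
Senior notes weight = 1057/2489 = 0.4247.
Debt contribution = 0.4247 × 5.6% × (1 − 18%) = 1.9501%.
Required equity contribution = 6.66% − 1.9501% = 4.7099%  ⇒  Re = 8.1864%.
CAPM: 8.1864% = 3.41% + β × 8.1%  ⇒  β = 0.5897.

0.59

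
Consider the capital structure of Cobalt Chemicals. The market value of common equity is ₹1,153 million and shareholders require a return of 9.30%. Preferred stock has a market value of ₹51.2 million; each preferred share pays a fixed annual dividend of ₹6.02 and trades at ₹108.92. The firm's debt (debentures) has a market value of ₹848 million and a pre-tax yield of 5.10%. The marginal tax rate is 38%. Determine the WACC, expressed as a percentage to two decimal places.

Cost of preferred: Rp = 6.02 / 108.92 = 5.5270%.
Total capital V = 1153 + 51.2 + 848 = 2052.2.
Equity: weight = 1153/2052.2 = 0.5618; cost = 9.3%.
Preferred: weight = 51.2/2052.2 = 0.0249; cost = 5.527%.
Debentures: weight = 848/2052.2 = 0.4132; after-tax cost = 5.1% × (1 − 38%) = 3.1620%.
WACC = 0.5618 × 9.3000% + 0.0249 × 5.5270% + 0.4132 × 3.1620% = 6.6696%.

6.67%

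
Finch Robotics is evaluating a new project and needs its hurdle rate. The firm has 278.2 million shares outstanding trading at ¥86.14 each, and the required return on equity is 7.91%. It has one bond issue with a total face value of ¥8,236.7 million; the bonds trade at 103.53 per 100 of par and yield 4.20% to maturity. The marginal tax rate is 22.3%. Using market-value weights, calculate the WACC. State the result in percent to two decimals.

Market value of equity E = 86.14 × 278.2m = 23964.148m. Market value of debt D = 8236.7m × 103.53/100 = 8527.45551m.
Total capital V = 23964.148 + 8527.45551 = 32491.60351.
Equity: weight = 23964.148/32491.60351 = 0.7375; cost = 7.91%.
Bonds outstanding: weight = 8527.45551/32491.60351 = 0.2625; after-tax cost = 4.2% × (1 − 22.3%) = 3.2634%.
WACC = 0.7375 × 7.9100% + 0.2625 × 3.2634% = 6.6905%.

6.69%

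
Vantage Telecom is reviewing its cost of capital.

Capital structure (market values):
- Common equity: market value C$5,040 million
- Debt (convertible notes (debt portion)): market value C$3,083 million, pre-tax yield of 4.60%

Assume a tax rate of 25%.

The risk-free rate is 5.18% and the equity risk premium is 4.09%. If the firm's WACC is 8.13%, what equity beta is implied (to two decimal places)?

Total capital V = 5040 + 3083 = 8123.
Equity weight = 5040/8123 = 0.6205.
Convertible notes (debt portion) weight = 3083/8123 = 0.3795.
Debt contribution = 0.3795 × 4.6% × (1 − 25%) = 1.3094%.
Required equity contribution = 8.13% − 1.3094% = 6.8206%  ⇒  Re = 10.9928%.
CAPM: 10.9928% = 5.18% + β × 4.09%  ⇒  β = 1.4212.

1.42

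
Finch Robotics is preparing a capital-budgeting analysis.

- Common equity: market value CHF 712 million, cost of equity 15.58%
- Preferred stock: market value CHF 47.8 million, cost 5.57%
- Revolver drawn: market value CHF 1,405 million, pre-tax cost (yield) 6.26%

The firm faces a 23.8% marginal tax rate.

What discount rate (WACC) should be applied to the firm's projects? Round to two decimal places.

8.34%

Total capital V = 712 + 47.8 + 1405 = 2164.8.
Equity: weight = 712/2164.8 = 0.3289; cost = 15.58%.
Preferred: weight = 47.8/2164.8 = 0.0221; cost = 5.57%.
Revolver drawn: weight = 1405/2164.8 = 0.6490; after-tax cost = 6.26% × (1 − 23.8%) = 4.7701%.
WACC = 0.3289 × 15.5800% + 0.0221 × 5.5700% + 0.6490 × 4.7701% = 8.3431%.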